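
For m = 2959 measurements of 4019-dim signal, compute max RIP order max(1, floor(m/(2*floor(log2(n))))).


floor(log2(4019)) = 11.
2*11 = 22.
m/(2*floor(log2(n))) = 2959/22 ≈ 134.5.
floor = 134.
k = max(1, 134) = 134.

134


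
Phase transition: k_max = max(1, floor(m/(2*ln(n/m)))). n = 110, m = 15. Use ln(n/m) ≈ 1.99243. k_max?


n/m = 110/15 = 22/3.
ln(n/m) ≈ 1.99243.
2*ln(n/m) ≈ 3.98486.
m/(2*ln(n/m)) ≈ 15/3.98486 ≈ 3.7642.
floor = 3.
k_max = max(1, 3) = 3.

3


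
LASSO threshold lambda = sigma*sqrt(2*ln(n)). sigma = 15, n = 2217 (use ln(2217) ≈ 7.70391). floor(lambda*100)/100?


ln(2217) ≈ 7.70391.
2*ln(n) ≈ 15.40782.
sqrt(2*ln(n)) ≈ sqrt(15.40782) ≈ 3.92528.
lambda ≈ 15*3.92528 = 58.8792.
floor(lambda*100)/100 = 58.87.

58.87


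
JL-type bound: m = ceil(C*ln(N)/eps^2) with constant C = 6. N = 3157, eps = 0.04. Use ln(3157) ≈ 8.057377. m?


ln(3157) ≈ 8.057377.
eps^2 = 0.04^2 = 0.0016.
C*ln(N)/eps^2 ≈ 6*8.057377/0.0016 ≈ 30215.1637.
m = ceil(30215.1637) = 30216.

30216


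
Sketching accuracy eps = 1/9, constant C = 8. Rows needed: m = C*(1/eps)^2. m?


1/eps = 9.
(1/eps)^2 = 81.
m = 8*81 = 648.

648


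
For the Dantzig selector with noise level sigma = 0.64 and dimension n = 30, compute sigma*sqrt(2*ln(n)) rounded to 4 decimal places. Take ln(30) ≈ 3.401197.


ln(30) ≈ 3.401197.
2*ln(n) ≈ 6.802394.
sqrt(2*ln(n)) ≈ sqrt(6.802394) ≈ 2.60814.
threshold ≈ 0.64*2.60814 = 1.6692096 ≈ 1.6692.

1.6692


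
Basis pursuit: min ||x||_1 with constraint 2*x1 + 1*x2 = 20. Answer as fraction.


Axis intercepts:
  x1 = 10, x2 = 0: L1 = 10
  x1 = 0, x2 = 20: L1 = 20
x* = (10, 0)
||x*||_1 = 10.

10


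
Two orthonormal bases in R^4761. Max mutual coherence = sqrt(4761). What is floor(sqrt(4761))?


69^2 = 4761 <= 4761 < 4900 = 70^2, so 69 <= sqrt(4761) < 70.
floor(sqrt(4761)) = 69.

69


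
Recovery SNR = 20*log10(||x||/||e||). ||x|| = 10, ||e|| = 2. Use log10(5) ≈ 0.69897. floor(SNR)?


||x||/||e|| = 10/2 = 5.
log10(5) ≈ 0.69897.
20*log10(||x||/||e||) ≈ 20*0.69897 = 13.9794.
floor(13.9794) = 13.

13


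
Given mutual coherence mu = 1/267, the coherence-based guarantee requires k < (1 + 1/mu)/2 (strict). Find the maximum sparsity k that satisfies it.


1/mu = 267.
1 + 1/mu = 268.
(1 + 1/mu)/2 = 134 is an integer and the inequality is strict, so k_max = 134 - 1 = 133.

133


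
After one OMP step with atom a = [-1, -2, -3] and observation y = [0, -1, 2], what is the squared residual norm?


a^T a = 14.
a^T y = -4.
coeff = -4/14 = -2/7.
||r||^2 = 27/7.

27/7


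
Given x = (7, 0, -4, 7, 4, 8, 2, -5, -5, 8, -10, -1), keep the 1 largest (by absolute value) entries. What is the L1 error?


Sorted |x_i| descending: [10, 8, 8, 7, 7, 5, 5, 4, 4, 2, 1, 0]
Keep top 1: [10]
Tail entries: [8, 8, 7, 7, 5, 5, 4, 4, 2, 1, 0]
L1 error = sum of tail = 51.

51


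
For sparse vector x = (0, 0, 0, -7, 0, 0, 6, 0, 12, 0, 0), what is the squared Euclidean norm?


Non-zero entries: [(3, -7), (6, 6), (8, 12)]
Squares: [49, 36, 144]
||x||_2^2 = sum = 229.

229


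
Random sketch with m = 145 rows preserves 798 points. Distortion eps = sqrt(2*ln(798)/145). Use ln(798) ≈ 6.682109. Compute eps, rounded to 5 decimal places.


ln(798) ≈ 6.682109.
2*ln(N)/m ≈ 2*6.682109/145 ≈ 0.09216702.
eps = sqrt(0.09216702) ≈ 0.3035902 ≈ 0.30359.

0.30359


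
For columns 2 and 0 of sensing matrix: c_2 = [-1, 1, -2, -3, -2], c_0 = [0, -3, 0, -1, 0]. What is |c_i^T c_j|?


Inner product: -1*0 + 1*-3 + -2*0 + -3*-1 + -2*0
Products: [0, -3, 0, 3, 0]
Sum = 0.
|dot| = 0.

0


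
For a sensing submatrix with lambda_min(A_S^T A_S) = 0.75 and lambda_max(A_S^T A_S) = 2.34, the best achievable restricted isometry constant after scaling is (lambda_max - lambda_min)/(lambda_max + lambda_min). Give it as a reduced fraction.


lambda_max - lambda_min = 2.34 - 0.75 = 1.59.
lambda_max + lambda_min = 2.34 + 0.75 = 3.09.
delta = 1.59/3.09 = 159/309 = 53/103.

53/103


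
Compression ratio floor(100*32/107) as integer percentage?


100*m/n = 100*32/107 ≈ 29.9065.
floor = 29.

29


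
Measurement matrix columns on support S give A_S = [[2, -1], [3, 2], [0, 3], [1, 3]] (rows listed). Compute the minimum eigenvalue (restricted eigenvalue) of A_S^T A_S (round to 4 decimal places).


A_S^T A_S = [[14, 7], [7, 23]].
trace = 37.
det = 273.
disc = trace^2 - 4*det = 1369 - 4*273 = 277.
sqrt(277) ≈ 16.643317.
lam_min = (37 - sqrt(277))/2 ≈ (37 - 16.643317)/2 = 10.1783415 ≈ 10.1783.

10.1783


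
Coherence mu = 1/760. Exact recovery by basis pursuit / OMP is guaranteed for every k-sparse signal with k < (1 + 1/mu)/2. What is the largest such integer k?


1/mu = 760.
1 + 1/mu = 761.
(1 + 1/mu)/2 = 380.5 is not an integer, so k_max = floor(380.5) = 380.

380


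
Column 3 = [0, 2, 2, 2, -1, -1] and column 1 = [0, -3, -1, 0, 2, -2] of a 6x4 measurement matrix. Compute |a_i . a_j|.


Inner product: 0*0 + 2*-3 + 2*-1 + 2*0 + -1*2 + -1*-2
Products: [0, -6, -2, 0, -2, 2]
Sum = -8.
|dot| = 8.

8


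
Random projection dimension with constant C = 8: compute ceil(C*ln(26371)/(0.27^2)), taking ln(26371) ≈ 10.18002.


ln(26371) ≈ 10.18002.
eps^2 = 0.27^2 = 0.0729.
C*ln(N)/eps^2 ≈ 8*10.18002/0.0729 ≈ 1117.149.
m = ceil(1117.149) = 1118.

1118


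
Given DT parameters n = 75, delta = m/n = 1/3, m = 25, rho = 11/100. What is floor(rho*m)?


m = 1/3*75 = 25.
rho = 11/100.
rho*m = 11/100*25 = 2.75.
k = floor(2.75) = 2.

2


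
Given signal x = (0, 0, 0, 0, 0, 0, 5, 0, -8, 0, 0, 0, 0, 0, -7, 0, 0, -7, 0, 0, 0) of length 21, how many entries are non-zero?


Non-zero positions: [6, 8, 14, 17].
Sparsity = 4.

4


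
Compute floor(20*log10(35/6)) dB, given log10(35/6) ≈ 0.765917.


||x||/||e|| = 35/6.
log10(35/6) ≈ 0.765917.
20*log10(||x||/||e||) ≈ 20*0.765917 = 15.31834.
floor(15.31834) = 15.

15


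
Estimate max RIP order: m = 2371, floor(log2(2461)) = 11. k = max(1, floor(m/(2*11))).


floor(log2(2461)) = 11.
2*11 = 22.
m/(2*floor(log2(n))) = 2371/22 ≈ 107.7727.
floor = 107.
k = max(1, 107) = 107.

107


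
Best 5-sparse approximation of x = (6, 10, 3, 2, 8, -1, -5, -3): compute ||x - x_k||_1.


Sorted |x_i| descending: [10, 8, 6, 5, 3, 3, 2, 1]
Keep top 5: [10, 8, 6, 5, 3]
Tail entries: [3, 2, 1]
L1 error = sum of tail = 6.

6


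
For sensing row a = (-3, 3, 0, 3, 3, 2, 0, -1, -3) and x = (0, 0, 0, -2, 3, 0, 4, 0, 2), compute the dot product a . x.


Non-zero terms: ['3*-2', '3*3', '0*4', '-3*2']
Products: [-6, 9, 0, -6]
y = sum = -3.

-3


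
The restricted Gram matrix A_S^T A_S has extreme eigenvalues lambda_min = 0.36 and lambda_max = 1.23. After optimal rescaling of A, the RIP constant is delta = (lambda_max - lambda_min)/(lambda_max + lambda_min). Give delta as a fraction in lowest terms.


lambda_max - lambda_min = 1.23 - 0.36 = 0.87.
lambda_max + lambda_min = 1.23 + 0.36 = 1.59.
delta = 0.87/1.59 = 87/159 = 29/53.

29/53


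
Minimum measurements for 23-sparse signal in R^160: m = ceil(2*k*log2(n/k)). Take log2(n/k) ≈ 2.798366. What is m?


log2(n/k) = log2(160/23) ≈ 2.798366.
2*k*log2(n/k) ≈ 2*23*2.798366 = 128.724836.
m = ceil(128.724836) = 129.

129


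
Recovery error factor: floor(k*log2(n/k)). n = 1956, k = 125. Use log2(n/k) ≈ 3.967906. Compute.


log2(n/k) = log2(1956/125) ≈ 3.967906.
k*log2(n/k) ≈ 125*3.967906 = 495.98825.
floor(495.98825) = 495.

495


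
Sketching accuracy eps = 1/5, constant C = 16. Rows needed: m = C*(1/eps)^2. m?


1/eps = 5.
(1/eps)^2 = 25.
m = 16*25 = 400.

400


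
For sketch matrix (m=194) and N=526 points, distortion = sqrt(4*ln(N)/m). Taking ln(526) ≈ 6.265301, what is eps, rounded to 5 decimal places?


ln(526) ≈ 6.265301.
4*ln(N)/m ≈ 4*6.265301/194 ≈ 0.12918146.
eps = sqrt(0.12918146) ≈ 0.3594182 ≈ 0.35942.

0.35942


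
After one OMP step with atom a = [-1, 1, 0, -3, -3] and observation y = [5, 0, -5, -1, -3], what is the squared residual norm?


a^T a = 20.
a^T y = 7.
coeff = 7/20 = 7/20.
||r||^2 = 1151/20.

1151/20


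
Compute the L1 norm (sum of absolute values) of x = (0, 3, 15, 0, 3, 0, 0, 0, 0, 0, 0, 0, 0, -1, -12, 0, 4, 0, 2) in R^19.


Non-zero entries: [(1, 3), (2, 15), (4, 3), (13, -1), (14, -12), (16, 4), (18, 2)]
Absolute values: [3, 15, 3, 1, 12, 4, 2]
||x||_1 = sum = 40.

40


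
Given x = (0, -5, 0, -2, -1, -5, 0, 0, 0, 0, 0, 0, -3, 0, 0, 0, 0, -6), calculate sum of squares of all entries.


Non-zero entries: [(1, -5), (3, -2), (4, -1), (5, -5), (12, -3), (17, -6)]
Squares: [25, 4, 1, 25, 9, 36]
||x||_2^2 = sum = 100.

100


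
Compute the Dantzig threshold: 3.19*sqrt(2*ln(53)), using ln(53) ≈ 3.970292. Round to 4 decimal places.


ln(53) ≈ 3.970292.
2*ln(n) ≈ 7.940584.
sqrt(2*ln(n)) ≈ sqrt(7.940584) ≈ 2.817904.
threshold ≈ 3.19*2.817904 = 8.98911376 ≈ 8.9891.

8.9891


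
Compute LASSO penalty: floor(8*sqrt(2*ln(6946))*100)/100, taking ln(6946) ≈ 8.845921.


ln(6946) ≈ 8.845921.
2*ln(n) ≈ 17.691842.
sqrt(2*ln(n)) ≈ sqrt(17.691842) ≈ 4.206167.
lambda ≈ 8*4.206167 = 33.649336.
floor(lambda*100)/100 = 33.64.

33.64


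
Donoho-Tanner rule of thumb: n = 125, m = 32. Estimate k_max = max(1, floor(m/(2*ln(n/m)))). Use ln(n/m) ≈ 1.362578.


n/m = 125/32.
ln(n/m) ≈ 1.362578.
2*ln(n/m) ≈ 2.725156.
m/(2*ln(n/m)) ≈ 32/2.725156 ≈ 11.7424.
floor = 11.
k_max = max(1, 11) = 11.

11


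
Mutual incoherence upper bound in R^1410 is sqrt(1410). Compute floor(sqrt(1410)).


37^2 = 1369 <= 1410 < 1444 = 38^2, so 37 <= sqrt(1410) < 38.
floor(sqrt(1410)) = 37.

37


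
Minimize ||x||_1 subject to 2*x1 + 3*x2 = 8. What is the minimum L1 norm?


Axis intercepts:
  x1 = 4, x2 = 0: L1 = 4
  x1 = 0, x2 = 8/3: L1 = 8/3
x* = (0, 8/3)
||x*||_1 = 8/3.

8/3


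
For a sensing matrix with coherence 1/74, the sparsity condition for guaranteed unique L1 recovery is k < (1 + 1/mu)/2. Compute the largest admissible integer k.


1/mu = 74.
1 + 1/mu = 75.
(1 + 1/mu)/2 = 37.5 is not an integer, so k_max = floor(37.5) = 37.

37


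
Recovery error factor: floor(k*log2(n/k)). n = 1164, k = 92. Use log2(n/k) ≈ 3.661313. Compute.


log2(n/k) = log2(1164/92) ≈ 3.661313.
k*log2(n/k) ≈ 92*3.661313 = 336.840796.
floor(336.840796) = 336.

336


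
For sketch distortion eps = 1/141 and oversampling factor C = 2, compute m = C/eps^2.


1/eps = 141.
(1/eps)^2 = 19881.
m = 2*19881 = 39762.

39762


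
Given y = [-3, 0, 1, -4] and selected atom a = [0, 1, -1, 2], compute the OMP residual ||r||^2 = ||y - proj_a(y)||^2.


a^T a = 6.
a^T y = -9.
coeff = -9/6 = -3/2.
||r||^2 = 25/2.

25/2


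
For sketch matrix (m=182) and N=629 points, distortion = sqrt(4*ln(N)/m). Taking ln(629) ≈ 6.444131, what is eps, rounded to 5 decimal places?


ln(629) ≈ 6.444131.
4*ln(N)/m ≈ 4*6.444131/182 ≈ 0.14162925.
eps = sqrt(0.14162925) ≈ 0.3763366 ≈ 0.37634.

0.37634


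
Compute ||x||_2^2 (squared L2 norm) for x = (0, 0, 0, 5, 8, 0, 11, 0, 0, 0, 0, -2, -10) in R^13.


Non-zero entries: [(3, 5), (4, 8), (6, 11), (11, -2), (12, -10)]
Squares: [25, 64, 121, 4, 100]
||x||_2^2 = sum = 314.

314


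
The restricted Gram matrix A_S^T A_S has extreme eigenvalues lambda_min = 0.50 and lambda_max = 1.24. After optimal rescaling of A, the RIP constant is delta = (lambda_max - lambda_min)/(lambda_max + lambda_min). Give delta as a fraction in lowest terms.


lambda_max - lambda_min = 1.24 - 0.50 = 0.74.
lambda_max + lambda_min = 1.24 + 0.50 = 1.74.
delta = 0.74/1.74 = 74/174 = 37/87.

37/87


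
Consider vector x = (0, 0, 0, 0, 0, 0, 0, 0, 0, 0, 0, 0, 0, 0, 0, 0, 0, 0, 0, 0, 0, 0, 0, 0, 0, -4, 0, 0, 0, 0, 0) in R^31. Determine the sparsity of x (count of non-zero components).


Non-zero positions: [25].
Sparsity = 1.

1


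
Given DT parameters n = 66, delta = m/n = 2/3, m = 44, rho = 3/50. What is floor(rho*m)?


m = 2/3*66 = 44.
rho = 3/50.
rho*m = 3/50*44 = 2.64.
k = floor(2.64) = 2.

2


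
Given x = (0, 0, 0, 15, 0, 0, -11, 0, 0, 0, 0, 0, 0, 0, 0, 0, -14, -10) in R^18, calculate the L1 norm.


Non-zero entries: [(3, 15), (6, -11), (16, -14), (17, -10)]
Absolute values: [15, 11, 14, 10]
||x||_1 = sum = 50.

50


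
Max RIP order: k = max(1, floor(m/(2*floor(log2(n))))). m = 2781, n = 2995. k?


floor(log2(2995)) = 11.
2*11 = 22.
m/(2*floor(log2(n))) = 2781/22 ≈ 126.4091.
floor = 126.
k = max(1, 126) = 126.

126


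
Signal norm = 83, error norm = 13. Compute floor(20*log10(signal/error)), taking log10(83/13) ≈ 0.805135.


||x||/||e|| = 83/13.
log10(83/13) ≈ 0.805135.
20*log10(||x||/||e||) ≈ 20*0.805135 = 16.1027.
floor(16.1027) = 16.

16


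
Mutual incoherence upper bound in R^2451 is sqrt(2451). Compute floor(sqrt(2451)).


49^2 = 2401 <= 2451 < 2500 = 50^2, so 49 <= sqrt(2451) < 50.
floor(sqrt(2451)) = 49.

49


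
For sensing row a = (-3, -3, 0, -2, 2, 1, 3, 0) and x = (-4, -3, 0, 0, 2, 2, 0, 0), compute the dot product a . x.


Non-zero terms: ['-3*-4', '-3*-3', '2*2', '1*2']
Products: [12, 9, 4, 2]
y = sum = 27.

27


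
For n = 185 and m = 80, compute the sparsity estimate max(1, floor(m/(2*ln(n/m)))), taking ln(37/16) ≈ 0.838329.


n/m = 185/80 = 37/16.
ln(n/m) ≈ 0.838329.
2*ln(n/m) ≈ 1.676658.
m/(2*ln(n/m)) ≈ 80/1.676658 ≈ 47.714.
floor = 47.
k_max = max(1, 47) = 47.

47


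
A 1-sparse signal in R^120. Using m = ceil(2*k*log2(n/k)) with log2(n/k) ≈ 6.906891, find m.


log2(n/k) = log2(120/1) ≈ 6.906891.
2*k*log2(n/k) ≈ 2*1*6.906891 = 13.813782.
m = ceil(13.813782) = 14.

14


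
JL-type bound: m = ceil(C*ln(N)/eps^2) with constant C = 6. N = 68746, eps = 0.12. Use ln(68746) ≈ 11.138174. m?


ln(68746) ≈ 11.138174.
eps^2 = 0.12^2 = 0.0144.
C*ln(N)/eps^2 ≈ 6*11.138174/0.0144 ≈ 4640.9058.
m = ceil(4640.9058) = 4641.

4641


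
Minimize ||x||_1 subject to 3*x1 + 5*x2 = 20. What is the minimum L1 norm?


Axis intercepts:
  x1 = 20/3, x2 = 0: L1 = 20/3
  x1 = 0, x2 = 4: L1 = 4
x* = (0, 4)
||x*||_1 = 4.

4


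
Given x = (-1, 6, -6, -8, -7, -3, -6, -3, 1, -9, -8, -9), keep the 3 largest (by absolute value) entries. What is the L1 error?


Sorted |x_i| descending: [9, 9, 8, 8, 7, 6, 6, 6, 3, 3, 1, 1]
Keep top 3: [9, 9, 8]
Tail entries: [8, 7, 6, 6, 6, 3, 3, 1, 1]
L1 error = sum of tail = 41.

41


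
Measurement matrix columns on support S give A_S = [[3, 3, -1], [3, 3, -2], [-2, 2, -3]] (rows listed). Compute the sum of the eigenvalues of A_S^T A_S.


Sum of eigenvalues of A_S^T A_S = trace(A_S^T A_S) = sum of squared column norms of A_S.
A_S^T A_S diagonal: [22, 22, 14].
trace = 22 + 22 + 14 = 58.

58


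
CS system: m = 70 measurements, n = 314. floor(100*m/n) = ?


100*m/n = 100*70/314 ≈ 22.293.
floor = 22.

22


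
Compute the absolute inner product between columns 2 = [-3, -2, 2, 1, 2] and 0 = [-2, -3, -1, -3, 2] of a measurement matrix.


Inner product: -3*-2 + -2*-3 + 2*-1 + 1*-3 + 2*2
Products: [6, 6, -2, -3, 4]
Sum = 11.
|dot| = 11.

11


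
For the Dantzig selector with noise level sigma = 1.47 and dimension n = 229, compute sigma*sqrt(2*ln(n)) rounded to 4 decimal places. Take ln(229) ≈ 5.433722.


ln(229) ≈ 5.433722.
2*ln(n) ≈ 10.867444.
sqrt(2*ln(n)) ≈ sqrt(10.867444) ≈ 3.296581.
threshold ≈ 1.47*3.296581 = 4.84597407 ≈ 4.8460.

4.8460


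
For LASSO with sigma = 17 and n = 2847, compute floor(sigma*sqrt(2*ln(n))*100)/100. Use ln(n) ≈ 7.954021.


ln(2847) ≈ 7.954021.
2*ln(n) ≈ 15.908042.
sqrt(2*ln(n)) ≈ sqrt(15.908042) ≈ 3.988489.
lambda ≈ 17*3.988489 = 67.804313.
floor(lambda*100)/100 = 67.80.

67.80


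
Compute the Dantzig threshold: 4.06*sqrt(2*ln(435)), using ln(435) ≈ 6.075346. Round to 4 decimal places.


ln(435) ≈ 6.075346.
2*ln(n) ≈ 12.150692.
sqrt(2*ln(n)) ≈ sqrt(12.150692) ≈ 3.485784.
threshold ≈ 4.06*3.485784 = 14.15228304 ≈ 14.1523.

14.1523


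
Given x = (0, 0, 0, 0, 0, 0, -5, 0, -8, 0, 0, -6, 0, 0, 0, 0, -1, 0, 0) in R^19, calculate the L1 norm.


Non-zero entries: [(6, -5), (8, -8), (11, -6), (16, -1)]
Absolute values: [5, 8, 6, 1]
||x||_1 = sum = 20.

20


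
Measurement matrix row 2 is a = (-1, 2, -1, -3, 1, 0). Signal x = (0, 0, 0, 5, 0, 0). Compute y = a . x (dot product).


Non-zero terms: ['-3*5']
Products: [-15]
y = sum = -15.

-15


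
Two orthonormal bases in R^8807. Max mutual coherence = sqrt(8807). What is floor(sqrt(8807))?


93^2 = 8649 <= 8807 < 8836 = 94^2, so 93 <= sqrt(8807) < 94.
floor(sqrt(8807)) = 93.

93


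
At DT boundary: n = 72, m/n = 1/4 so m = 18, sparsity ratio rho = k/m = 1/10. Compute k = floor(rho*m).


m = 1/4*72 = 18.
rho = 1/10.
rho*m = 1/10*18 = 1.8.
k = floor(1.8) = 1.

1


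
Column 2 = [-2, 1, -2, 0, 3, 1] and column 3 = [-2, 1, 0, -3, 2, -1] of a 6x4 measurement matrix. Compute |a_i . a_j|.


Inner product: -2*-2 + 1*1 + -2*0 + 0*-3 + 3*2 + 1*-1
Products: [4, 1, 0, 0, 6, -1]
Sum = 10.
|dot| = 10.

10


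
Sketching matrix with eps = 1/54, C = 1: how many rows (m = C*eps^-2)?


1/eps = 54.
(1/eps)^2 = 2916.
m = 1*2916 = 2916.

2916


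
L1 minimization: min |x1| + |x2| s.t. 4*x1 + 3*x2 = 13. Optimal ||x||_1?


Axis intercepts:
  x1 = 13/4, x2 = 0: L1 = 13/4
  x1 = 0, x2 = 13/3: L1 = 13/3
x* = (13/4, 0)
||x*||_1 = 13/4.

13/4


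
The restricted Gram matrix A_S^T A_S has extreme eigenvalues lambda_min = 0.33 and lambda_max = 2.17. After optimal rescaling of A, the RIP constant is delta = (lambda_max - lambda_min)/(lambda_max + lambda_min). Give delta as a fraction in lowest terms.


lambda_max - lambda_min = 2.17 - 0.33 = 1.84.
lambda_max + lambda_min = 2.17 + 0.33 = 2.50.
delta = 1.84/2.50 = 184/250 = 92/125.

92/125


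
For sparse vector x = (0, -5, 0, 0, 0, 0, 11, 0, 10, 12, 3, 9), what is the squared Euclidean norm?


Non-zero entries: [(1, -5), (6, 11), (8, 10), (9, 12), (10, 3), (11, 9)]
Squares: [25, 121, 100, 144, 9, 81]
||x||_2^2 = sum = 480.

480


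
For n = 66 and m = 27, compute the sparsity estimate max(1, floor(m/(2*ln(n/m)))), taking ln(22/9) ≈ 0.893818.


n/m = 66/27 = 22/9.
ln(n/m) ≈ 0.893818.
2*ln(n/m) ≈ 1.787636.
m/(2*ln(n/m)) ≈ 27/1.787636 ≈ 15.1037.
floor = 15.
k_max = max(1, 15) = 15.

15


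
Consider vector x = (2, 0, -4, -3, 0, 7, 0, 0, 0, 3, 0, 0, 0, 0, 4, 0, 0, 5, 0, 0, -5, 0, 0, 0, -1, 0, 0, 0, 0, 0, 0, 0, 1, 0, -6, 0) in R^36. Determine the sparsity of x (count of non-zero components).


Non-zero positions: [0, 2, 3, 5, 9, 14, 17, 20, 24, 32, 34].
Sparsity = 11.

11


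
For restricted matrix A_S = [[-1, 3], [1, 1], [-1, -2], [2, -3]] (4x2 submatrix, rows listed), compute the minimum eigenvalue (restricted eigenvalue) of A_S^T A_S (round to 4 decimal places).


A_S^T A_S = [[7, -6], [-6, 23]].
trace = 30.
det = 125.
disc = trace^2 - 4*det = 900 - 4*125 = 400.
sqrt(400) = 20.
lam_min = (30 - 20)/2 = 5 = 5.0000.

5.0000


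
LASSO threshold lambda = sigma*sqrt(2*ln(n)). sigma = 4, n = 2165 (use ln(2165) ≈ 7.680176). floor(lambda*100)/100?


ln(2165) ≈ 7.680176.
2*ln(n) ≈ 15.360352.
sqrt(2*ln(n)) ≈ sqrt(15.360352) ≈ 3.919228.
lambda ≈ 4*3.919228 = 15.676912.
floor(lambda*100)/100 = 15.67.

15.67


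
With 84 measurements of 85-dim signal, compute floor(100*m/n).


100*m/n = 100*84/85 ≈ 98.8235.
floor = 98.

98


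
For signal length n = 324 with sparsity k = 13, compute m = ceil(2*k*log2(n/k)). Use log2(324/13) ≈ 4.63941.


log2(n/k) = log2(324/13) ≈ 4.63941.
2*k*log2(n/k) ≈ 2*13*4.63941 = 120.62466.
m = ceil(120.62466) = 121.

121


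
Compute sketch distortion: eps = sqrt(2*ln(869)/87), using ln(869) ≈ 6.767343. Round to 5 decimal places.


ln(869) ≈ 6.767343.
2*ln(N)/m ≈ 2*6.767343/87 ≈ 0.1555711.
eps = sqrt(0.1555711) ≈ 0.394425 ≈ 0.39443.

0.39443


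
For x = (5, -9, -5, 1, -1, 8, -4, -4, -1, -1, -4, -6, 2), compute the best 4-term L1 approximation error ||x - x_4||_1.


Sorted |x_i| descending: [9, 8, 6, 5, 5, 4, 4, 4, 2, 1, 1, 1, 1]
Keep top 4: [9, 8, 6, 5]
Tail entries: [5, 4, 4, 4, 2, 1, 1, 1, 1]
L1 error = sum of tail = 23.

23


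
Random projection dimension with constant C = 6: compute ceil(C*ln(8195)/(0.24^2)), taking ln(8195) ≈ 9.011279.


ln(8195) ≈ 9.011279.
eps^2 = 0.24^2 = 0.0576.
C*ln(N)/eps^2 ≈ 6*9.011279/0.0576 ≈ 938.6749.
m = ceil(938.6749) = 939.

939


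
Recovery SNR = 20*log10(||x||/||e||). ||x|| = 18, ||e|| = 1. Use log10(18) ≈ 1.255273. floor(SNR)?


||x||/||e|| = 18/1 = 18.
log10(18) ≈ 1.255273.
20*log10(||x||/||e||) ≈ 20*1.255273 = 25.10546.
floor(25.10546) = 25.

25


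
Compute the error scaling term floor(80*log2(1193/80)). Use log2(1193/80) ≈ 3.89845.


log2(n/k) = log2(1193/80) ≈ 3.89845.
k*log2(n/k) ≈ 80*3.89845 = 311.876.
floor(311.876) = 311.

311


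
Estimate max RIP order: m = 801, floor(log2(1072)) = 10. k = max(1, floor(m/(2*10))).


floor(log2(1072)) = 10.
2*10 = 20.
m/(2*floor(log2(n))) = 801/20 ≈ 40.05.
floor = 40.
k = max(1, 40) = 40.

40


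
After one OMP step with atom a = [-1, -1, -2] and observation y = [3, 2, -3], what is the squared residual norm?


a^T a = 6.
a^T y = 1.
coeff = 1/6 = 1/6.
||r||^2 = 131/6.

131/6


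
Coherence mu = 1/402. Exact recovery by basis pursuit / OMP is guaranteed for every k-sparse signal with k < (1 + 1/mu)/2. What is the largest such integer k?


1/mu = 402.
1 + 1/mu = 403.
(1 + 1/mu)/2 = 201.5 is not an integer, so k_max = floor(201.5) = 201.

201


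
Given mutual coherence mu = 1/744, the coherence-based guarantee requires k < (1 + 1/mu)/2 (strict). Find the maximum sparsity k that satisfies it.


1/mu = 744.
1 + 1/mu = 745.
(1 + 1/mu)/2 = 372.5 is not an integer, so k_max = floor(372.5) = 372.

372


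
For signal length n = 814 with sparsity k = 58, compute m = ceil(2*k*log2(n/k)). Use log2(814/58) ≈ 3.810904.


log2(n/k) = log2(814/58) ≈ 3.810904.
2*k*log2(n/k) ≈ 2*58*3.810904 = 442.064864.
m = ceil(442.064864) = 443.

443


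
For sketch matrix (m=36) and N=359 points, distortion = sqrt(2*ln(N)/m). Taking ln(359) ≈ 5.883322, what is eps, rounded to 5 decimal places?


ln(359) ≈ 5.883322.
2*ln(N)/m ≈ 2*5.883322/36 ≈ 0.32685122.
eps = sqrt(0.32685122) ≈ 0.571709 ≈ 0.57171.

0.57171


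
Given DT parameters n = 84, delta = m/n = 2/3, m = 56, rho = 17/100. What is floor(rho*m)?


m = 2/3*84 = 56.
rho = 17/100.
rho*m = 17/100*56 = 9.52.
k = floor(9.52) = 9.

9


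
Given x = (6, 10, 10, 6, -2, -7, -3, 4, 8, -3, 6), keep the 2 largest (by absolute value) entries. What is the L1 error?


Sorted |x_i| descending: [10, 10, 8, 7, 6, 6, 6, 4, 3, 3, 2]
Keep top 2: [10, 10]
Tail entries: [8, 7, 6, 6, 6, 4, 3, 3, 2]
L1 error = sum of tail = 45.

45


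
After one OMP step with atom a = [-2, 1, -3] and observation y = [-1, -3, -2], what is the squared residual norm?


a^T a = 14.
a^T y = 5.
coeff = 5/14 = 5/14.
||r||^2 = 171/14.

171/14


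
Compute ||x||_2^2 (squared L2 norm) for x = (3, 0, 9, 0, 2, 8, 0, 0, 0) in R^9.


Non-zero entries: [(0, 3), (2, 9), (4, 2), (5, 8)]
Squares: [9, 81, 4, 64]
||x||_2^2 = sum = 158.

158


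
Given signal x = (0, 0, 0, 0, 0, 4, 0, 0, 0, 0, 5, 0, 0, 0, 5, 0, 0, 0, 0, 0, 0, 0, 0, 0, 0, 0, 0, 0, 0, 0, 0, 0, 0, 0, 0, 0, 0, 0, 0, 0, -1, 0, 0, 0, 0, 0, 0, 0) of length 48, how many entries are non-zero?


Non-zero positions: [5, 10, 14, 40].
Sparsity = 4.

4


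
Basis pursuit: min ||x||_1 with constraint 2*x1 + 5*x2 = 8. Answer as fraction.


Axis intercepts:
  x1 = 4, x2 = 0: L1 = 4
  x1 = 0, x2 = 8/5: L1 = 8/5
x* = (0, 8/5)
||x*||_1 = 8/5.

8/5


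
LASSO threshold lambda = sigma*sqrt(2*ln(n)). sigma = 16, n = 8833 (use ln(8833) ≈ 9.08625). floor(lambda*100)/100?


ln(8833) ≈ 9.08625.
2*ln(n) ≈ 18.1725.
sqrt(2*ln(n)) ≈ sqrt(18.1725) ≈ 4.262922.
lambda ≈ 16*4.262922 = 68.206752.
floor(lambda*100)/100 = 68.20.

68.20


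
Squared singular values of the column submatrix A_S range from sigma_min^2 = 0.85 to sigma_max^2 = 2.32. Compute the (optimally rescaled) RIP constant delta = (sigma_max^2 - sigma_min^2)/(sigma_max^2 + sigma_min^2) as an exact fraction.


lambda_max - lambda_min = 2.32 - 0.85 = 1.47.
lambda_max + lambda_min = 2.32 + 0.85 = 3.17.
delta = 1.47/3.17 = 147/317.

147/317


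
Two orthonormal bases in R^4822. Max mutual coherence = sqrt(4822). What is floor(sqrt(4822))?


69^2 = 4761 <= 4822 < 4900 = 70^2, so 69 <= sqrt(4822) < 70.
floor(sqrt(4822)) = 69.

69


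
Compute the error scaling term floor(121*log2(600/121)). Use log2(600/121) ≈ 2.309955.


log2(n/k) = log2(600/121) ≈ 2.309955.
k*log2(n/k) ≈ 121*2.309955 = 279.504555.
floor(279.504555) = 279.

279


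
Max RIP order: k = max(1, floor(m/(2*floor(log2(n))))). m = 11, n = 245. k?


floor(log2(245)) = 7.
2*7 = 14.
m/(2*floor(log2(n))) = 11/14 ≈ 0.7857.
floor = 0.
k = max(1, 0) = 1.

1


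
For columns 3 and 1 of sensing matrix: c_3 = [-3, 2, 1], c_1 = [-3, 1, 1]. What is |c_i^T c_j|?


Inner product: -3*-3 + 2*1 + 1*1
Products: [9, 2, 1]
Sum = 12.
|dot| = 12.

12


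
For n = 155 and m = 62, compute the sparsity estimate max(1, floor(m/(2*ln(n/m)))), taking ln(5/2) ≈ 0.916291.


n/m = 155/62 = 5/2.
ln(n/m) ≈ 0.916291.
2*ln(n/m) ≈ 1.832582.
m/(2*ln(n/m)) ≈ 62/1.832582 ≈ 33.832.
floor = 33.
k_max = max(1, 33) = 33.

33


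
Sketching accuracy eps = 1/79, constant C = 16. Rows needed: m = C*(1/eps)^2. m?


1/eps = 79.
(1/eps)^2 = 6241.
m = 16*6241 = 99856.

99856


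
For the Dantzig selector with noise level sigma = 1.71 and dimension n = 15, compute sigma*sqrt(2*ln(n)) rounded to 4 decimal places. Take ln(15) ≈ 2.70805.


ln(15) ≈ 2.70805.
2*ln(n) ≈ 5.4161.
sqrt(2*ln(n)) ≈ sqrt(5.4161) ≈ 2.327252.
threshold ≈ 1.71*2.327252 = 3.97960092 ≈ 3.9796.

3.9796


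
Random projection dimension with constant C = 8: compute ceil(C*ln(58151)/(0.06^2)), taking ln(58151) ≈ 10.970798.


ln(58151) ≈ 10.970798.
eps^2 = 0.06^2 = 0.0036.
C*ln(N)/eps^2 ≈ 8*10.970798/0.0036 ≈ 24379.5511.
m = ceil(24379.5511) = 24380.

24380


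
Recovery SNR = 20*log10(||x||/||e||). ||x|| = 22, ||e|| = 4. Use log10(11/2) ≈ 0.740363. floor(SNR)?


||x||/||e|| = 22/4 = 11/2.
log10(11/2) ≈ 0.740363.
20*log10(||x||/||e||) ≈ 20*0.740363 = 14.80726.
floor(14.80726) = 14.

14


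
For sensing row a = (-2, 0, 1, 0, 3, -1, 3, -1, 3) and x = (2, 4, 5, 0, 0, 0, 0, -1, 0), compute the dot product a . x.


Non-zero terms: ['-2*2', '0*4', '1*5', '-1*-1']
Products: [-4, 0, 5, 1]
y = sum = 2.

2


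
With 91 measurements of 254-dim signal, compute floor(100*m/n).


100*m/n = 100*91/254 ≈ 35.8268.
floor = 35.

35


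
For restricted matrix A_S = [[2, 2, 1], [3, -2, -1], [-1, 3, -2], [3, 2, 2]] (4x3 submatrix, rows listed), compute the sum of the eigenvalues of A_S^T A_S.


Sum of eigenvalues of A_S^T A_S = trace(A_S^T A_S) = sum of squared column norms of A_S.
A_S^T A_S diagonal: [23, 21, 10].
trace = 23 + 21 + 10 = 54.

54


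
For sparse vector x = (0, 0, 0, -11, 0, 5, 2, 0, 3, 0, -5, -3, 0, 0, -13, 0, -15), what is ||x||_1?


Non-zero entries: [(3, -11), (5, 5), (6, 2), (8, 3), (10, -5), (11, -3), (14, -13), (16, -15)]
Absolute values: [11, 5, 2, 3, 5, 3, 13, 15]
||x||_1 = sum = 57.

57


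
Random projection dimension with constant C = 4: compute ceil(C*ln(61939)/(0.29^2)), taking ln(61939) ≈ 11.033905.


ln(61939) ≈ 11.033905.
eps^2 = 0.29^2 = 0.0841.
C*ln(N)/eps^2 ≈ 4*11.033905/0.0841 ≈ 524.7993.
m = ceil(524.7993) = 525.

525


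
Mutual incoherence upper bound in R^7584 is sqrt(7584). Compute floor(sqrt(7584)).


87^2 = 7569 <= 7584 < 7744 = 88^2, so 87 <= sqrt(7584) < 88.
floor(sqrt(7584)) = 87.

87


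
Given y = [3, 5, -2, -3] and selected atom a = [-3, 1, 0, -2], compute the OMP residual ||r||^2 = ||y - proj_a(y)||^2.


a^T a = 14.
a^T y = 2.
coeff = 2/14 = 1/7.
||r||^2 = 327/7.

327/7


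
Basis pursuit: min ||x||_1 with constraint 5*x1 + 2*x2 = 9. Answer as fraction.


Axis intercepts:
  x1 = 9/5, x2 = 0: L1 = 9/5
  x1 = 0, x2 = 9/2: L1 = 9/2
x* = (9/5, 0)
||x*||_1 = 9/5.

9/5


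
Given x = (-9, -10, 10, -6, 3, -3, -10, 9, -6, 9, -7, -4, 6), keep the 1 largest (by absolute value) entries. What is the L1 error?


Sorted |x_i| descending: [10, 10, 10, 9, 9, 9, 7, 6, 6, 6, 4, 3, 3]
Keep top 1: [10]
Tail entries: [10, 10, 9, 9, 9, 7, 6, 6, 6, 4, 3, 3]
L1 error = sum of tail = 82.

82


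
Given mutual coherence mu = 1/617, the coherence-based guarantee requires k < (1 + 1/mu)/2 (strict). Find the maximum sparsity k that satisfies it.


1/mu = 617.
1 + 1/mu = 618.
(1 + 1/mu)/2 = 309 is an integer and the inequality is strict, so k_max = 309 - 1 = 308.

308


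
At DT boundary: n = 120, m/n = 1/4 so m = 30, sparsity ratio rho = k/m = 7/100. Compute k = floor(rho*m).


m = 1/4*120 = 30.
rho = 7/100.
rho*m = 7/100*30 = 2.1.
k = floor(2.1) = 2.

2


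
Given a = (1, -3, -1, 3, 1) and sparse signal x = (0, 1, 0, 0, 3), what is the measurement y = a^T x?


Non-zero terms: ['-3*1', '1*3']
Products: [-3, 3]
y = sum = 0.

0


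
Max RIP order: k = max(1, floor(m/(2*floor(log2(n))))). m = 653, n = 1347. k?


floor(log2(1347)) = 10.
2*10 = 20.
m/(2*floor(log2(n))) = 653/20 ≈ 32.65.
floor = 32.
k = max(1, 32) = 32.

32


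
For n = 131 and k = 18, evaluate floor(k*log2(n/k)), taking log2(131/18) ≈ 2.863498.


log2(n/k) = log2(131/18) ≈ 2.863498.
k*log2(n/k) ≈ 18*2.863498 = 51.542964.
floor(51.542964) = 51.

51


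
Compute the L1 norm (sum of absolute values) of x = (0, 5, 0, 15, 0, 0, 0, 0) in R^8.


Non-zero entries: [(1, 5), (3, 15)]
Absolute values: [5, 15]
||x||_1 = sum = 20.

20


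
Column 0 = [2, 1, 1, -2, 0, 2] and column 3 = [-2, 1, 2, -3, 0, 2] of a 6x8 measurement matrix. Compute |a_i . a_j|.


Inner product: 2*-2 + 1*1 + 1*2 + -2*-3 + 0*0 + 2*2
Products: [-4, 1, 2, 6, 0, 4]
Sum = 9.
|dot| = 9.

9


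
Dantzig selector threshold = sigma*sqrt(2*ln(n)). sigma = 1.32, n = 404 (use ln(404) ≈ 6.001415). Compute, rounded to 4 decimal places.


ln(404) ≈ 6.001415.
2*ln(n) ≈ 12.00283.
sqrt(2*ln(n)) ≈ sqrt(12.00283) ≈ 3.46451.
threshold ≈ 1.32*3.46451 = 4.5731532 ≈ 4.5732.

4.5732


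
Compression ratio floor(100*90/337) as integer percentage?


100*m/n = 100*90/337 ≈ 26.7062.
floor = 26.

26


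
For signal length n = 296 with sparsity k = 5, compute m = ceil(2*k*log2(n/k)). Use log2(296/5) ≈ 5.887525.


log2(n/k) = log2(296/5) ≈ 5.887525.
2*k*log2(n/k) ≈ 2*5*5.887525 = 58.87525.
m = ceil(58.87525) = 59.

59


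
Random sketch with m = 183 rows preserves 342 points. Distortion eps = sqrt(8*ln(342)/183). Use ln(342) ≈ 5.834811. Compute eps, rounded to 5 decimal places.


ln(342) ≈ 5.834811.
8*ln(N)/m ≈ 8*5.834811/183 ≈ 0.2550737.
eps = sqrt(0.2550737) ≈ 0.5050482 ≈ 0.50505.

0.50505


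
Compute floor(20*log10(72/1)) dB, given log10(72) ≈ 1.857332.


||x||/||e|| = 72/1 = 72.
log10(72) ≈ 1.857332.
20*log10(||x||/||e||) ≈ 20*1.857332 = 37.14664.
floor(37.14664) = 37.

37


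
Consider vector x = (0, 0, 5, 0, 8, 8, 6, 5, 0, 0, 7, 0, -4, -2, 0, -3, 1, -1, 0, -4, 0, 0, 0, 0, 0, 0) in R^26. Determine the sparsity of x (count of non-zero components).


Non-zero positions: [2, 4, 5, 6, 7, 10, 12, 13, 15, 16, 17, 19].
Sparsity = 12.

12


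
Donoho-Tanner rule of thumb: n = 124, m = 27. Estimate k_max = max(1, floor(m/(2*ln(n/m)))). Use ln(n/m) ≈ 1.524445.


n/m = 124/27.
ln(n/m) ≈ 1.524445.
2*ln(n/m) ≈ 3.04889.
m/(2*ln(n/m)) ≈ 27/3.04889 ≈ 8.8557.
floor = 8.
k_max = max(1, 8) = 8.

8


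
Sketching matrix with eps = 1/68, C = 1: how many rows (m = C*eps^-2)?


1/eps = 68.
(1/eps)^2 = 4624.
m = 1*4624 = 4624.

4624


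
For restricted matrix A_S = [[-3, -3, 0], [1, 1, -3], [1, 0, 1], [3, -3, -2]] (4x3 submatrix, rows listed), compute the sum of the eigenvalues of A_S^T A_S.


Sum of eigenvalues of A_S^T A_S = trace(A_S^T A_S) = sum of squared column norms of A_S.
A_S^T A_S diagonal: [20, 19, 14].
trace = 20 + 19 + 14 = 53.

53


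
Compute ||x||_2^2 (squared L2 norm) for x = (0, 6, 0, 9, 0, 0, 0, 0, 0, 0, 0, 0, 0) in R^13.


Non-zero entries: [(1, 6), (3, 9)]
Squares: [36, 81]
||x||_2^2 = sum = 117.

117


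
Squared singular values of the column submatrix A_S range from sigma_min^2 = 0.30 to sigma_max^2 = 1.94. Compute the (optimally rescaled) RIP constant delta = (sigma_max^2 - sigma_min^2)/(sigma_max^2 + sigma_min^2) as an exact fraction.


lambda_max - lambda_min = 1.94 - 0.30 = 1.64.
lambda_max + lambda_min = 1.94 + 0.30 = 2.24.
delta = 1.64/2.24 = 164/224 = 41/56.

41/56


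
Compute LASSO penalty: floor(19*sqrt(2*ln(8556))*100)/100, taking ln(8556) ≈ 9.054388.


ln(8556) ≈ 9.054388.
2*ln(n) ≈ 18.108776.
sqrt(2*ln(n)) ≈ sqrt(18.108776) ≈ 4.255441.
lambda ≈ 19*4.255441 = 80.853379.
floor(lambda*100)/100 = 80.85.

80.85


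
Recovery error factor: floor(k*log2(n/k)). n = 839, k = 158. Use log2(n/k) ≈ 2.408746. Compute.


log2(n/k) = log2(839/158) ≈ 2.408746.
k*log2(n/k) ≈ 158*2.408746 = 380.581868.
floor(380.581868) = 380.

380


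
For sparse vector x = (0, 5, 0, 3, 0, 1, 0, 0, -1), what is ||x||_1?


Non-zero entries: [(1, 5), (3, 3), (5, 1), (8, -1)]
Absolute values: [5, 3, 1, 1]
||x||_1 = sum = 10.

10


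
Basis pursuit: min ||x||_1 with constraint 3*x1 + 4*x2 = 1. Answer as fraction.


Axis intercepts:
  x1 = 1/3, x2 = 0: L1 = 1/3
  x1 = 0, x2 = 1/4: L1 = 1/4
x* = (0, 1/4)
||x*||_1 = 1/4.

1/4


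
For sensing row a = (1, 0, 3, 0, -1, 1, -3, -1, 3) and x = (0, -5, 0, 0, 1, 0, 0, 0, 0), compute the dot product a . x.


Non-zero terms: ['0*-5', '-1*1']
Products: [0, -1]
y = sum = -1.

-1


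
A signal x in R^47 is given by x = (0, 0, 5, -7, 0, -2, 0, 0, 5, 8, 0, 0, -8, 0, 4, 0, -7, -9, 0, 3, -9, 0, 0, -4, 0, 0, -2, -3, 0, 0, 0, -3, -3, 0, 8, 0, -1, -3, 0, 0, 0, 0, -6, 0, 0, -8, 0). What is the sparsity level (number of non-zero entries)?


Non-zero positions: [2, 3, 5, 8, 9, 12, 14, 16, 17, 19, 20, 23, 26, 27, 31, 32, 34, 36, 37, 42, 45].
Sparsity = 21.

21


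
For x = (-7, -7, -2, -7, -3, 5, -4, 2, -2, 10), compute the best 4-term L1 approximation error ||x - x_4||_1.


Sorted |x_i| descending: [10, 7, 7, 7, 5, 4, 3, 2, 2, 2]
Keep top 4: [10, 7, 7, 7]
Tail entries: [5, 4, 3, 2, 2, 2]
L1 error = sum of tail = 18.

18


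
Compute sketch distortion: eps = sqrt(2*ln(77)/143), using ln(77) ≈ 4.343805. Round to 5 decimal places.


ln(77) ≈ 4.343805.
2*ln(N)/m ≈ 2*4.343805/143 ≈ 0.06075252.
eps = sqrt(0.06075252) ≈ 0.2464803 ≈ 0.24648.

0.24648


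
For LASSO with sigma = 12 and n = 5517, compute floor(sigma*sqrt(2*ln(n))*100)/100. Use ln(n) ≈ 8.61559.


ln(5517) ≈ 8.61559.
2*ln(n) ≈ 17.23118.
sqrt(2*ln(n)) ≈ sqrt(17.23118) ≈ 4.151046.
lambda ≈ 12*4.151046 = 49.812552.
floor(lambda*100)/100 = 49.81.

49.81


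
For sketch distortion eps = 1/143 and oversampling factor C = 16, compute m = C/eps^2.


1/eps = 143.
(1/eps)^2 = 20449.
m = 16*20449 = 327184.

327184


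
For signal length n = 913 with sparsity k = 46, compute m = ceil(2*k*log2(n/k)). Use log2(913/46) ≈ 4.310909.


log2(n/k) = log2(913/46) ≈ 4.310909.
2*k*log2(n/k) ≈ 2*46*4.310909 = 396.603628.
m = ceil(396.603628) = 397.

397


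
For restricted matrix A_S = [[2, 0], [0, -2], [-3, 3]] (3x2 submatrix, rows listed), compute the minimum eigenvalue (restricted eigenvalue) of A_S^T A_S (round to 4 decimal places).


A_S^T A_S = [[13, -9], [-9, 13]].
trace = 26.
det = 88.
disc = trace^2 - 4*det = 676 - 4*88 = 324.
sqrt(324) = 18.
lam_min = (26 - 18)/2 = 4 = 4.0000.

4.0000


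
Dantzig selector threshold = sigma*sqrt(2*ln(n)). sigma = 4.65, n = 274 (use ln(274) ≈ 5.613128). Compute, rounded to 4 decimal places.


ln(274) ≈ 5.613128.
2*ln(n) ≈ 11.226256.
sqrt(2*ln(n)) ≈ sqrt(11.226256) ≈ 3.350561.
threshold ≈ 4.65*3.350561 = 15.58010865 ≈ 15.5801.

15.5801


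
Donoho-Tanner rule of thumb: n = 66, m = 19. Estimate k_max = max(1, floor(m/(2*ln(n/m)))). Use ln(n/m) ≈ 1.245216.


n/m = 66/19.
ln(n/m) ≈ 1.245216.
2*ln(n/m) ≈ 2.490432.
m/(2*ln(n/m)) ≈ 19/2.490432 ≈ 7.6292.
floor = 7.
k_max = max(1, 7) = 7.

7


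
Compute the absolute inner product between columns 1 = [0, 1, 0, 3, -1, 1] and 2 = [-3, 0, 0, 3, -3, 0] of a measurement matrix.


Inner product: 0*-3 + 1*0 + 0*0 + 3*3 + -1*-3 + 1*0
Products: [0, 0, 0, 9, 3, 0]
Sum = 12.
|dot| = 12.

12


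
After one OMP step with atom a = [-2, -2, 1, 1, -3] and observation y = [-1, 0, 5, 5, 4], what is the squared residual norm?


a^T a = 19.
a^T y = 0.
coeff = 0/19 = 0.
||r||^2 = 67.

67


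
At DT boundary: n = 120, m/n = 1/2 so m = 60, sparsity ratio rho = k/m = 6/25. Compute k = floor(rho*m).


m = 1/2*120 = 60.
rho = 6/25.
rho*m = 6/25*60 = 14.4.
k = floor(14.4) = 14.

14


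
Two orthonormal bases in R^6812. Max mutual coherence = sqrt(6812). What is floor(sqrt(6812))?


82^2 = 6724 <= 6812 < 6889 = 83^2, so 82 <= sqrt(6812) < 83.
floor(sqrt(6812)) = 82.

82


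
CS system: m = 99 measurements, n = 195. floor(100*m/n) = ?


100*m/n = 100*99/195 ≈ 50.7692.
floor = 50.

50


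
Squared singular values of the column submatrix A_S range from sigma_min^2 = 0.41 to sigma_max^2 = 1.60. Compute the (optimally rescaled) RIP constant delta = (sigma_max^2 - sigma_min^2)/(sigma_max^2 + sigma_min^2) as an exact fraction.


lambda_max - lambda_min = 1.60 - 0.41 = 1.19.
lambda_max + lambda_min = 1.60 + 0.41 = 2.01.
delta = 1.19/2.01 = 119/201.

119/201


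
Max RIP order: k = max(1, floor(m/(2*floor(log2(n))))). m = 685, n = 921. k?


floor(log2(921)) = 9.
2*9 = 18.
m/(2*floor(log2(n))) = 685/18 ≈ 38.0556.
floor = 38.
k = max(1, 38) = 38.

38


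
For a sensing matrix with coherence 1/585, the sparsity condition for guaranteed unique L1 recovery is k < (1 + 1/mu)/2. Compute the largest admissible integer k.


1/mu = 585.
1 + 1/mu = 586.
(1 + 1/mu)/2 = 293 is an integer and the inequality is strict, so k_max = 293 - 1 = 292.

292


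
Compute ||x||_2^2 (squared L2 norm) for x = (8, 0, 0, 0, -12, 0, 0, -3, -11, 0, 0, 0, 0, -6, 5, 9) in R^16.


Non-zero entries: [(0, 8), (4, -12), (7, -3), (8, -11), (13, -6), (14, 5), (15, 9)]
Squares: [64, 144, 9, 121, 36, 25, 81]
||x||_2^2 = sum = 480.

480


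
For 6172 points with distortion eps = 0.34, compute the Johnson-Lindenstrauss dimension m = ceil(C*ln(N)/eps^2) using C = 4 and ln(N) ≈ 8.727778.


ln(6172) ≈ 8.727778.
eps^2 = 0.34^2 = 0.1156.
C*ln(N)/eps^2 ≈ 4*8.727778/0.1156 ≈ 301.9992.
m = ceil(301.9992) = 302.

302


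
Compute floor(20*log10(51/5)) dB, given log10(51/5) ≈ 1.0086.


||x||/||e|| = 51/5.
log10(51/5) ≈ 1.0086.
20*log10(||x||/||e||) ≈ 20*1.0086 = 20.172.
floor(20.172) = 20.

20


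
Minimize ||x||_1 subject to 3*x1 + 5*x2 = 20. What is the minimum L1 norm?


Axis intercepts:
  x1 = 20/3, x2 = 0: L1 = 20/3
  x1 = 0, x2 = 4: L1 = 4
x* = (0, 4)
||x*||_1 = 4.

4


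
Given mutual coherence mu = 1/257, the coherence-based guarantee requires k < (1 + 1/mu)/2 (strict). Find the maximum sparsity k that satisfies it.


1/mu = 257.
1 + 1/mu = 258.
(1 + 1/mu)/2 = 129 is an integer and the inequality is strict, so k_max = 129 - 1 = 128.

128


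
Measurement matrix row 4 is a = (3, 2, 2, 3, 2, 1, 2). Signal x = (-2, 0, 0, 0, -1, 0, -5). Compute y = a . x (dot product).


Non-zero terms: ['3*-2', '2*-1', '2*-5']
Products: [-6, -2, -10]
y = sum = -18.

-18


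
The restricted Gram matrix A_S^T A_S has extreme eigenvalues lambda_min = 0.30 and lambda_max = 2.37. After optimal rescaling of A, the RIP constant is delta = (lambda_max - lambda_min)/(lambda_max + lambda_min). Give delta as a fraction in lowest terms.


lambda_max - lambda_min = 2.37 - 0.30 = 2.07.
lambda_max + lambda_min = 2.37 + 0.30 = 2.67.
delta = 2.07/2.67 = 207/267 = 69/89.

69/89
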